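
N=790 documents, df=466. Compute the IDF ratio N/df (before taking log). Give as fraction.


IDF ratio = N / df
= 790 / 466
= 395/233

395/233


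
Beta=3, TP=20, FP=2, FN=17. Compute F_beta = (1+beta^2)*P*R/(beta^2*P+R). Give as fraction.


P = TP/(TP+FP) = 20/22 = 10/11
R = TP/(TP+FN) = 20/37 = 20/37
beta^2 = 3^2 = 9
(1 + beta^2) = 10
Numerator = (1+beta^2)*P*R = 2000/407
Denominator = beta^2*P + R = 90/11 + 20/37 = 3550/407
F_beta = 40/71

40/71


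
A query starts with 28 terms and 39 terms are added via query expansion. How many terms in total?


Original terms: 28
Expansion terms: 39
Total = 28 + 39 = 67

67


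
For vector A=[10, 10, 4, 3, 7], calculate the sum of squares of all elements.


|A|^2 = sum of squared components
A[0]^2 = 10^2 = 100
A[1]^2 = 10^2 = 100
A[2]^2 = 4^2 = 16
A[3]^2 = 3^2 = 9
A[4]^2 = 7^2 = 49
Sum = 100 + 100 + 16 + 9 + 49 = 274

274


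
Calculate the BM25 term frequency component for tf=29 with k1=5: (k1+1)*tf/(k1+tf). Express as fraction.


BM25 TF component = (k1+1)*tf / (k1+tf)
k1 = 5, tf = 29
Numerator = (5+1)*29 = 174
Denominator = 5 + 29 = 34
= 174/34 = 87/17

87/17


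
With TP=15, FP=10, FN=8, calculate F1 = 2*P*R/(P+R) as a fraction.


F1 = 2 * P * R / (P + R)
P = TP/(TP+FP) = 15/25 = 3/5
R = TP/(TP+FN) = 15/23 = 15/23
2 * P * R = 2 * 3/5 * 15/23 = 18/23
P + R = 3/5 + 15/23 = 144/115
F1 = 18/23 / 144/115 = 5/8

5/8


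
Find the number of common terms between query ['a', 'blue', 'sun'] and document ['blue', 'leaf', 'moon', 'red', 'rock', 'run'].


Query terms: ['a', 'blue', 'sun']
Document terms: ['blue', 'leaf', 'moon', 'red', 'rock', 'run']
Common terms: ['blue']
Overlap count = 1

1


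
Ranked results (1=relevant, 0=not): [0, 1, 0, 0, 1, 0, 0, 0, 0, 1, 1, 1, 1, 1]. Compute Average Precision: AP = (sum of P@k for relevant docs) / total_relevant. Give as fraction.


Computing P@k for each relevant position:
Position 1: not relevant
Position 2: relevant, P@2 = 1/2 = 1/2
Position 3: not relevant
Position 4: not relevant
Position 5: relevant, P@5 = 2/5 = 2/5
Position 6: not relevant
Position 7: not relevant
Position 8: not relevant
Position 9: not relevant
Position 10: relevant, P@10 = 3/10 = 3/10
Position 11: relevant, P@11 = 4/11 = 4/11
Position 12: relevant, P@12 = 5/12 = 5/12
Position 13: relevant, P@13 = 6/13 = 6/13
Position 14: relevant, P@14 = 7/14 = 1/2
Sum of P@k = 1/2 + 2/5 + 3/10 + 4/11 + 5/12 + 6/13 + 1/2 = 25241/8580
AP = 25241/8580 / 7 = 25241/60060

25241/60060


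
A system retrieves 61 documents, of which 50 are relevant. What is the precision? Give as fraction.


Precision = relevant_retrieved / total_retrieved
= 50 / 61
= 50 / (50 + 11)
= 50/61

50/61


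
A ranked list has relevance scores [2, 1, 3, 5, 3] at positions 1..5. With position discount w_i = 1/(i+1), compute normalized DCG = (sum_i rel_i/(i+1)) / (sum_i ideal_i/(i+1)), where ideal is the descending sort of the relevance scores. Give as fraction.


Position discount weights w_i = 1/(i+1) for i=1..5:
Weights = [1/2, 1/3, 1/4, 1/5, 1/6]
Actual relevance: [2, 1, 3, 5, 3]
DCG = 2/2 + 1/3 + 3/4 + 5/5 + 3/6 = 43/12
Ideal relevance (sorted desc): [5, 3, 3, 2, 1]
Ideal DCG = 5/2 + 3/3 + 3/4 + 2/5 + 1/6 = 289/60
nDCG = DCG / ideal_DCG = 43/12 / 289/60 = 215/289

215/289


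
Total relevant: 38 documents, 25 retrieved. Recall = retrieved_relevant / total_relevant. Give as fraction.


Recall = retrieved_relevant / total_relevant
= 25 / 38
= 25 / (25 + 13)
= 25/38

25/38


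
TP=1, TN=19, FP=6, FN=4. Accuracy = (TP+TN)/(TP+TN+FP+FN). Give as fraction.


Accuracy = (TP + TN) / (TP + TN + FP + FN)
TP + TN = 1 + 19 = 20
Total = 1 + 19 + 6 + 4 = 30
Accuracy = 20 / 30 = 2/3

2/3


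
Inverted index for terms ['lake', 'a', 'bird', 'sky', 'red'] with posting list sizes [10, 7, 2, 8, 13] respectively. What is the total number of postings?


Summing posting list sizes:
'lake': 10 postings
'a': 7 postings
'bird': 2 postings
'sky': 8 postings
'red': 13 postings
Total = 10 + 7 + 2 + 8 + 13 = 40

40


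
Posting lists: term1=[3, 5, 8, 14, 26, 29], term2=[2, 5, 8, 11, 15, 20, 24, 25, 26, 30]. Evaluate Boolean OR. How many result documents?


Boolean OR: find union of posting lists
term1 docs: [3, 5, 8, 14, 26, 29]
term2 docs: [2, 5, 8, 11, 15, 20, 24, 25, 26, 30]
Union: [2, 3, 5, 8, 11, 14, 15, 20, 24, 25, 26, 29, 30]
|union| = 13

13


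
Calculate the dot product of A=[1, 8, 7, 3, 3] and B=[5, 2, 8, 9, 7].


Dot product = sum of element-wise products
A[0]*B[0] = 1*5 = 5
A[1]*B[1] = 8*2 = 16
A[2]*B[2] = 7*8 = 56
A[3]*B[3] = 3*9 = 27
A[4]*B[4] = 3*7 = 21
Sum = 5 + 16 + 56 + 27 + 21 = 125

125


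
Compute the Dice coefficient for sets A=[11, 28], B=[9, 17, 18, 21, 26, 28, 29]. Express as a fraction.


A intersect B = [28]
|A intersect B| = 1
|A| = 2, |B| = 7
Dice = 2*1 / (2+7)
= 2 / 9 = 2/9

2/9


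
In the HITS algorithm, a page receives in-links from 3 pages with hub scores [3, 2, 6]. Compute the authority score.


Authority = sum of hub scores of in-linkers
In-link 1: hub score = 3
In-link 2: hub score = 2
In-link 3: hub score = 6
Authority = 3 + 2 + 6 = 11

11


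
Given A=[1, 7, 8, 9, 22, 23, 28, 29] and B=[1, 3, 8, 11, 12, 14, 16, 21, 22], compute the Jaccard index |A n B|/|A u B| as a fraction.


A intersect B = [1, 8, 22]
|A intersect B| = 3
A union B = [1, 3, 7, 8, 9, 11, 12, 14, 16, 21, 22, 23, 28, 29]
|A union B| = 14
Jaccard = 3/14 = 3/14

3/14


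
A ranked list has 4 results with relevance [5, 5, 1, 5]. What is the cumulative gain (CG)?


Cumulative Gain = sum of relevance scores
Position 1: rel=5, running sum=5
Position 2: rel=5, running sum=10
Position 3: rel=1, running sum=11
Position 4: rel=5, running sum=16
CG = 16

16


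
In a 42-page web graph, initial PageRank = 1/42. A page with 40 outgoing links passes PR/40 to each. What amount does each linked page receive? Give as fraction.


Initial PR = 1/42 = 1/42
Outlinks = 40
Contribution per link = PR / outlinks
= 1/42 / 40
= 1/1680

1/1680


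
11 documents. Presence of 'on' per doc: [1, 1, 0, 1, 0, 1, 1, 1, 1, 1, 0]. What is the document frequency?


Checking each document for 'on':
Doc 1: present
Doc 2: present
Doc 3: absent
Doc 4: present
Doc 5: absent
Doc 6: present
Doc 7: present
Doc 8: present
Doc 9: present
Doc 10: present
Doc 11: absent
df = sum of presences = 1 + 1 + 0 + 1 + 0 + 1 + 1 + 1 + 1 + 1 + 0 = 8

8


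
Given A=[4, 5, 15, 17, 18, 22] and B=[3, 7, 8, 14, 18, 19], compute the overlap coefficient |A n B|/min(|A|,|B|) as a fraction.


A intersect B = [18]
|A intersect B| = 1
min(|A|, |B|) = min(6, 6) = 6
Overlap = 1 / 6 = 1/6

1/6


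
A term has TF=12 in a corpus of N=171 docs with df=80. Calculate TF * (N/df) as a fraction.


TF * (N/df)
= 12 * (171/80)
= 12 * 171/80
= 513/20

513/20


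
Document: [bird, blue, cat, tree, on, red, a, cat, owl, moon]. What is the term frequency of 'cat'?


Document has 10 words
Scanning for 'cat':
Found at positions: [2, 7]
Count = 2

2


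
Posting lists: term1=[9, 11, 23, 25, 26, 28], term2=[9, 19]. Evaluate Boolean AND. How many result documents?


Boolean AND: find intersection of posting lists
term1 docs: [9, 11, 23, 25, 26, 28]
term2 docs: [9, 19]
Intersection: [9]
|intersection| = 1

1


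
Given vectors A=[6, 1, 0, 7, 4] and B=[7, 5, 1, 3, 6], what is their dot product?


Dot product = sum of element-wise products
A[0]*B[0] = 6*7 = 42
A[1]*B[1] = 1*5 = 5
A[2]*B[2] = 0*1 = 0
A[3]*B[3] = 7*3 = 21
A[4]*B[4] = 4*6 = 24
Sum = 42 + 5 + 0 + 21 + 24 = 92

92


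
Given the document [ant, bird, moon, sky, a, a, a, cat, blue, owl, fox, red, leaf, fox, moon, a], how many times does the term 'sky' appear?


Document has 16 words
Scanning for 'sky':
Found at positions: [3]
Count = 1

1


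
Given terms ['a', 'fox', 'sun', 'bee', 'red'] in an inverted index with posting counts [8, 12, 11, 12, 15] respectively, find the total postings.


Summing posting list sizes:
'a': 8 postings
'fox': 12 postings
'sun': 11 postings
'bee': 12 postings
'red': 15 postings
Total = 8 + 12 + 11 + 12 + 15 = 58

58


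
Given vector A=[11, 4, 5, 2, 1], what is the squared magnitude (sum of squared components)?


|A|^2 = sum of squared components
A[0]^2 = 11^2 = 121
A[1]^2 = 4^2 = 16
A[2]^2 = 5^2 = 25
A[3]^2 = 2^2 = 4
A[4]^2 = 1^2 = 1
Sum = 121 + 16 + 25 + 4 + 1 = 167

167


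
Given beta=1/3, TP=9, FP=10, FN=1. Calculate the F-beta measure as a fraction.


P = TP/(TP+FP) = 9/19 = 9/19
R = TP/(TP+FN) = 9/10 = 9/10
beta^2 = 1/3^2 = 1/9
(1 + beta^2) = 10/9
Numerator = (1+beta^2)*P*R = 9/19
Denominator = beta^2*P + R = 1/19 + 9/10 = 181/190
F_beta = 90/181

90/181


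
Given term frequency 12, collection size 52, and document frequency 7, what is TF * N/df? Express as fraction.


TF * (N/df)
= 12 * (52/7)
= 12 * 52/7
= 624/7

624/7


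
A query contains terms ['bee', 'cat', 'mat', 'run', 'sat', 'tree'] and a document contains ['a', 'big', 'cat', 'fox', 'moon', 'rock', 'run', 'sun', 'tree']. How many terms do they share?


Query terms: ['bee', 'cat', 'mat', 'run', 'sat', 'tree']
Document terms: ['a', 'big', 'cat', 'fox', 'moon', 'rock', 'run', 'sun', 'tree']
Common terms: ['cat', 'run', 'tree']
Overlap count = 3

3


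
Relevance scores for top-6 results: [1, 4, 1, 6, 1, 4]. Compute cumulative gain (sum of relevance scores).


Cumulative Gain = sum of relevance scores
Position 1: rel=1, running sum=1
Position 2: rel=4, running sum=5
Position 3: rel=1, running sum=6
Position 4: rel=6, running sum=12
Position 5: rel=1, running sum=13
Position 6: rel=4, running sum=17
CG = 17

17


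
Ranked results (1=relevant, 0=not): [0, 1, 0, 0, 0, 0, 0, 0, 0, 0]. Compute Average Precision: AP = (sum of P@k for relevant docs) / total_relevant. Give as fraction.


Computing P@k for each relevant position:
Position 1: not relevant
Position 2: relevant, P@2 = 1/2 = 1/2
Position 3: not relevant
Position 4: not relevant
Position 5: not relevant
Position 6: not relevant
Position 7: not relevant
Position 8: not relevant
Position 9: not relevant
Position 10: not relevant
Sum of P@k = 1/2 = 1/2
AP = 1/2 / 1 = 1/2

1/2


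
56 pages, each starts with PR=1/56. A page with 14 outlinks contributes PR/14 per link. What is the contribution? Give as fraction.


Initial PR = 1/56 = 1/56
Outlinks = 14
Contribution per link = PR / outlinks
= 1/56 / 14
= 1/784

1/784


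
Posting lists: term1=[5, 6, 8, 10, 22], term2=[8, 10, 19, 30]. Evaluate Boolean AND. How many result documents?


Boolean AND: find intersection of posting lists
term1 docs: [5, 6, 8, 10, 22]
term2 docs: [8, 10, 19, 30]
Intersection: [8, 10]
|intersection| = 2

2


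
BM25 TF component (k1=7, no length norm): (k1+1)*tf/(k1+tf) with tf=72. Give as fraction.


BM25 TF component = (k1+1)*tf / (k1+tf)
k1 = 7, tf = 72
Numerator = (7+1)*72 = 576
Denominator = 7 + 72 = 79
= 576/79 = 576/79

576/79


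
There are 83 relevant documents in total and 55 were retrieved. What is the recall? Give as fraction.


Recall = retrieved_relevant / total_relevant
= 55 / 83
= 55 / (55 + 28)
= 55/83

55/83


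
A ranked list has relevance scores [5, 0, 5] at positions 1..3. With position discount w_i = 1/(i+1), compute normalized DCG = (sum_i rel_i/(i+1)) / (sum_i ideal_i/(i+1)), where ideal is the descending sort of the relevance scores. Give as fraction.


Position discount weights w_i = 1/(i+1) for i=1..3:
Weights = [1/2, 1/3, 1/4]
Actual relevance: [5, 0, 5]
DCG = 5/2 + 0/3 + 5/4 = 15/4
Ideal relevance (sorted desc): [5, 5, 0]
Ideal DCG = 5/2 + 5/3 + 0/4 = 25/6
nDCG = DCG / ideal_DCG = 15/4 / 25/6 = 9/10

9/10


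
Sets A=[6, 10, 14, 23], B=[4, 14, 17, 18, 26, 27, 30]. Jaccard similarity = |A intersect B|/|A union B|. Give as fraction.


A intersect B = [14]
|A intersect B| = 1
A union B = [4, 6, 10, 14, 17, 18, 23, 26, 27, 30]
|A union B| = 10
Jaccard = 1/10 = 1/10

1/10


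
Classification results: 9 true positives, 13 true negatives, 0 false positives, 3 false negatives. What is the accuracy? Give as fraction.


Accuracy = (TP + TN) / (TP + TN + FP + FN)
TP + TN = 9 + 13 = 22
Total = 9 + 13 + 0 + 3 = 25
Accuracy = 22 / 25 = 22/25

22/25


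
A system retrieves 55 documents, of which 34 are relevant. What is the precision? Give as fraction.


Precision = relevant_retrieved / total_retrieved
= 34 / 55
= 34 / (34 + 21)
= 34/55

34/55


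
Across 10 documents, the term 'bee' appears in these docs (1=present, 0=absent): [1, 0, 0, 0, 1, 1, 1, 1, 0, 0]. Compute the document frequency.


Checking each document for 'bee':
Doc 1: present
Doc 2: absent
Doc 3: absent
Doc 4: absent
Doc 5: present
Doc 6: present
Doc 7: present
Doc 8: present
Doc 9: absent
Doc 10: absent
df = sum of presences = 1 + 0 + 0 + 0 + 1 + 1 + 1 + 1 + 0 + 0 = 5

5


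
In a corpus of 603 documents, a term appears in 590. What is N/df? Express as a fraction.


IDF ratio = N / df
= 603 / 590
= 603/590

603/590


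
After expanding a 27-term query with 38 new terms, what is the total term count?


Original terms: 27
Expansion terms: 38
Total = 27 + 38 = 65

65


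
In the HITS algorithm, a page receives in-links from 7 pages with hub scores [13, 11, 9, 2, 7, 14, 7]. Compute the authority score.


Authority = sum of hub scores of in-linkers
In-link 1: hub score = 13
In-link 2: hub score = 11
In-link 3: hub score = 9
In-link 4: hub score = 2
In-link 5: hub score = 7
In-link 6: hub score = 14
In-link 7: hub score = 7
Authority = 13 + 11 + 9 + 2 + 7 + 14 + 7 = 63

63


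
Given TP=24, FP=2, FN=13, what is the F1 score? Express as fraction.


F1 = 2 * P * R / (P + R)
P = TP/(TP+FP) = 24/26 = 12/13
R = TP/(TP+FN) = 24/37 = 24/37
2 * P * R = 2 * 12/13 * 24/37 = 576/481
P + R = 12/13 + 24/37 = 756/481
F1 = 576/481 / 756/481 = 16/21

16/21


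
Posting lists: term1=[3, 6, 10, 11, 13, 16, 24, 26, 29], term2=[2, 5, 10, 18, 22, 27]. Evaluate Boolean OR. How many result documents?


Boolean OR: find union of posting lists
term1 docs: [3, 6, 10, 11, 13, 16, 24, 26, 29]
term2 docs: [2, 5, 10, 18, 22, 27]
Union: [2, 3, 5, 6, 10, 11, 13, 16, 18, 22, 24, 26, 27, 29]
|union| = 14

14


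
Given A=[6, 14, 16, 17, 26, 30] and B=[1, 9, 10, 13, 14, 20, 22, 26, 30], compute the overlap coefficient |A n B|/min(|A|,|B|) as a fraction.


A intersect B = [14, 26, 30]
|A intersect B| = 3
min(|A|, |B|) = min(6, 9) = 6
Overlap = 3 / 6 = 1/2

1/2


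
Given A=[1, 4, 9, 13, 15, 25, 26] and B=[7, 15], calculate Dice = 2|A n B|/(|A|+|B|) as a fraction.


A intersect B = [15]
|A intersect B| = 1
|A| = 7, |B| = 2
Dice = 2*1 / (7+2)
= 2 / 9 = 2/9

2/9


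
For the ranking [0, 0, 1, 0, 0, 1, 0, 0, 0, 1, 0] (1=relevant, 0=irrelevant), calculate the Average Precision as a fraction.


Computing P@k for each relevant position:
Position 1: not relevant
Position 2: not relevant
Position 3: relevant, P@3 = 1/3 = 1/3
Position 4: not relevant
Position 5: not relevant
Position 6: relevant, P@6 = 2/6 = 1/3
Position 7: not relevant
Position 8: not relevant
Position 9: not relevant
Position 10: relevant, P@10 = 3/10 = 3/10
Position 11: not relevant
Sum of P@k = 1/3 + 1/3 + 3/10 = 29/30
AP = 29/30 / 3 = 29/90

29/90


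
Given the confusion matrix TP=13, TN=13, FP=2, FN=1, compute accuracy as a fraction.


Accuracy = (TP + TN) / (TP + TN + FP + FN)
TP + TN = 13 + 13 = 26
Total = 13 + 13 + 2 + 1 = 29
Accuracy = 26 / 29 = 26/29

26/29


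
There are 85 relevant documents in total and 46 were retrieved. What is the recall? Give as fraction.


Recall = retrieved_relevant / total_relevant
= 46 / 85
= 46 / (46 + 39)
= 46/85

46/85


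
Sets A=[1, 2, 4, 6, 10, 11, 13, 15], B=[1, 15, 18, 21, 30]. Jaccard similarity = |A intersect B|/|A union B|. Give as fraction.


A intersect B = [1, 15]
|A intersect B| = 2
A union B = [1, 2, 4, 6, 10, 11, 13, 15, 18, 21, 30]
|A union B| = 11
Jaccard = 2/11 = 2/11

2/11


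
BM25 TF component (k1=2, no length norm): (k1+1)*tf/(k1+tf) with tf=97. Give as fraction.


BM25 TF component = (k1+1)*tf / (k1+tf)
k1 = 2, tf = 97
Numerator = (2+1)*97 = 291
Denominator = 2 + 97 = 99
= 291/99 = 97/33

97/33


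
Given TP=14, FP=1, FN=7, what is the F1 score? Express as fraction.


F1 = 2 * P * R / (P + R)
P = TP/(TP+FP) = 14/15 = 14/15
R = TP/(TP+FN) = 14/21 = 2/3
2 * P * R = 2 * 14/15 * 2/3 = 56/45
P + R = 14/15 + 2/3 = 8/5
F1 = 56/45 / 8/5 = 7/9

7/9


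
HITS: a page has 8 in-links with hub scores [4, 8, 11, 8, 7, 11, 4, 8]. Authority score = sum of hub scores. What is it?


Authority = sum of hub scores of in-linkers
In-link 1: hub score = 4
In-link 2: hub score = 8
In-link 3: hub score = 11
In-link 4: hub score = 8
In-link 5: hub score = 7
In-link 6: hub score = 11
In-link 7: hub score = 4
In-link 8: hub score = 8
Authority = 4 + 8 + 11 + 8 + 7 + 11 + 4 + 8 = 61

61


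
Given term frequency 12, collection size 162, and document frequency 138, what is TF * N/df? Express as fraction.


TF * (N/df)
= 12 * (162/138)
= 12 * 27/23
= 324/23

324/23


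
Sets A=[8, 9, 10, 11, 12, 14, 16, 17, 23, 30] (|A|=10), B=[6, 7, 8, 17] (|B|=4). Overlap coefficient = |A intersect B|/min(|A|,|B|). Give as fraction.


A intersect B = [8, 17]
|A intersect B| = 2
min(|A|, |B|) = min(10, 4) = 4
Overlap = 2 / 4 = 1/2

1/2


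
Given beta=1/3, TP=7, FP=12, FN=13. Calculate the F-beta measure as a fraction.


P = TP/(TP+FP) = 7/19 = 7/19
R = TP/(TP+FN) = 7/20 = 7/20
beta^2 = 1/3^2 = 1/9
(1 + beta^2) = 10/9
Numerator = (1+beta^2)*P*R = 49/342
Denominator = beta^2*P + R = 7/171 + 7/20 = 1337/3420
F_beta = 70/191

70/191


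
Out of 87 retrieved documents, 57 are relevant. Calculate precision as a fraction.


Precision = relevant_retrieved / total_retrieved
= 57 / 87
= 57 / (57 + 30)
= 19/29

19/29


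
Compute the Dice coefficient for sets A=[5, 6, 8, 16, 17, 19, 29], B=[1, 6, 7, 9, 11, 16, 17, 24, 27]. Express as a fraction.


A intersect B = [6, 16, 17]
|A intersect B| = 3
|A| = 7, |B| = 9
Dice = 2*3 / (7+9)
= 6 / 16 = 3/8

3/8


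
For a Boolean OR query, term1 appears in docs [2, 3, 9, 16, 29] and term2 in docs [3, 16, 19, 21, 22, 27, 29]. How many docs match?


Boolean OR: find union of posting lists
term1 docs: [2, 3, 9, 16, 29]
term2 docs: [3, 16, 19, 21, 22, 27, 29]
Union: [2, 3, 9, 16, 19, 21, 22, 27, 29]
|union| = 9

9


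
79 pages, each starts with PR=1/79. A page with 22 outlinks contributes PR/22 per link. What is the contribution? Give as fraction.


Initial PR = 1/79 = 1/79
Outlinks = 22
Contribution per link = PR / outlinks
= 1/79 / 22
= 1/1738

1/1738


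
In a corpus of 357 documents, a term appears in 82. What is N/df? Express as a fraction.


IDF ratio = N / df
= 357 / 82
= 357/82

357/82


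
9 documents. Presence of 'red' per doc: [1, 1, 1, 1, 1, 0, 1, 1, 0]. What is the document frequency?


Checking each document for 'red':
Doc 1: present
Doc 2: present
Doc 3: present
Doc 4: present
Doc 5: present
Doc 6: absent
Doc 7: present
Doc 8: present
Doc 9: absent
df = sum of presences = 1 + 1 + 1 + 1 + 1 + 0 + 1 + 1 + 0 = 7

7


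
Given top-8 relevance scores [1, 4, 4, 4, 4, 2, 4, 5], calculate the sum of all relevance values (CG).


Cumulative Gain = sum of relevance scores
Position 1: rel=1, running sum=1
Position 2: rel=4, running sum=5
Position 3: rel=4, running sum=9
Position 4: rel=4, running sum=13
Position 5: rel=4, running sum=17
Position 6: rel=2, running sum=19
Position 7: rel=4, running sum=23
Position 8: rel=5, running sum=28
CG = 28

28


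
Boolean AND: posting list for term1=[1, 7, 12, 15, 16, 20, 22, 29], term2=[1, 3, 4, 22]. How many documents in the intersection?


Boolean AND: find intersection of posting lists
term1 docs: [1, 7, 12, 15, 16, 20, 22, 29]
term2 docs: [1, 3, 4, 22]
Intersection: [1, 22]
|intersection| = 2

2


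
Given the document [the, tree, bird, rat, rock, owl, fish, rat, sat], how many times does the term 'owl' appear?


Document has 9 words
Scanning for 'owl':
Found at positions: [5]
Count = 1

1


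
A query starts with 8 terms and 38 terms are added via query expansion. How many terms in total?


Original terms: 8
Expansion terms: 38
Total = 8 + 38 = 46

46


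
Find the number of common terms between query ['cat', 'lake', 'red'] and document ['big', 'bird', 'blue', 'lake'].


Query terms: ['cat', 'lake', 'red']
Document terms: ['big', 'bird', 'blue', 'lake']
Common terms: ['lake']
Overlap count = 1

1


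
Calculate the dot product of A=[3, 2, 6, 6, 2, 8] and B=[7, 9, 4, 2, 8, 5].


Dot product = sum of element-wise products
A[0]*B[0] = 3*7 = 21
A[1]*B[1] = 2*9 = 18
A[2]*B[2] = 6*4 = 24
A[3]*B[3] = 6*2 = 12
A[4]*B[4] = 2*8 = 16
A[5]*B[5] = 8*5 = 40
Sum = 21 + 18 + 24 + 12 + 16 + 40 = 131

131


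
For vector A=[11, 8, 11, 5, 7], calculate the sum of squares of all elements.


|A|^2 = sum of squared components
A[0]^2 = 11^2 = 121
A[1]^2 = 8^2 = 64
A[2]^2 = 11^2 = 121
A[3]^2 = 5^2 = 25
A[4]^2 = 7^2 = 49
Sum = 121 + 64 + 121 + 25 + 49 = 380

380


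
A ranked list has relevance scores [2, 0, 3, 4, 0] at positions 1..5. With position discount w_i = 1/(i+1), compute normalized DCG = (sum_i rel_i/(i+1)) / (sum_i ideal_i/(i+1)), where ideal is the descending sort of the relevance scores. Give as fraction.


Position discount weights w_i = 1/(i+1) for i=1..5:
Weights = [1/2, 1/3, 1/4, 1/5, 1/6]
Actual relevance: [2, 0, 3, 4, 0]
DCG = 2/2 + 0/3 + 3/4 + 4/5 + 0/6 = 51/20
Ideal relevance (sorted desc): [4, 3, 2, 0, 0]
Ideal DCG = 4/2 + 3/3 + 2/4 + 0/5 + 0/6 = 7/2
nDCG = DCG / ideal_DCG = 51/20 / 7/2 = 51/70

51/70


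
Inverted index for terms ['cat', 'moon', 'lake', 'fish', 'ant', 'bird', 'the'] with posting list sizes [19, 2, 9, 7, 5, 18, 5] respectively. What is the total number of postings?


Summing posting list sizes:
'cat': 19 postings
'moon': 2 postings
'lake': 9 postings
'fish': 7 postings
'ant': 5 postings
'bird': 18 postings
'the': 5 postings
Total = 19 + 2 + 9 + 7 + 5 + 18 + 5 = 65

65


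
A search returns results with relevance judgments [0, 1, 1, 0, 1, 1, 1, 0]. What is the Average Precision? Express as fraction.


Computing P@k for each relevant position:
Position 1: not relevant
Position 2: relevant, P@2 = 1/2 = 1/2
Position 3: relevant, P@3 = 2/3 = 2/3
Position 4: not relevant
Position 5: relevant, P@5 = 3/5 = 3/5
Position 6: relevant, P@6 = 4/6 = 2/3
Position 7: relevant, P@7 = 5/7 = 5/7
Position 8: not relevant
Sum of P@k = 1/2 + 2/3 + 3/5 + 2/3 + 5/7 = 661/210
AP = 661/210 / 5 = 661/1050

661/1050


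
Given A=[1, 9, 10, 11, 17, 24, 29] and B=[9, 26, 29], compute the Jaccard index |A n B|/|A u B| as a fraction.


A intersect B = [9, 29]
|A intersect B| = 2
A union B = [1, 9, 10, 11, 17, 24, 26, 29]
|A union B| = 8
Jaccard = 2/8 = 1/4

1/4


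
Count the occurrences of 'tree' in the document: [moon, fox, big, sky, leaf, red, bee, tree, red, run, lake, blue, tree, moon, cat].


Document has 15 words
Scanning for 'tree':
Found at positions: [7, 12]
Count = 2

2


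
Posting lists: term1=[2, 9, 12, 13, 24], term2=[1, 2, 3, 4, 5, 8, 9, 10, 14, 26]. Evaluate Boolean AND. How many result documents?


Boolean AND: find intersection of posting lists
term1 docs: [2, 9, 12, 13, 24]
term2 docs: [1, 2, 3, 4, 5, 8, 9, 10, 14, 26]
Intersection: [2, 9]
|intersection| = 2

2


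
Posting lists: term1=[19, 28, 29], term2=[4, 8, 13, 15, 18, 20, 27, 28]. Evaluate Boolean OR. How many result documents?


Boolean OR: find union of posting lists
term1 docs: [19, 28, 29]
term2 docs: [4, 8, 13, 15, 18, 20, 27, 28]
Union: [4, 8, 13, 15, 18, 19, 20, 27, 28, 29]
|union| = 10

10


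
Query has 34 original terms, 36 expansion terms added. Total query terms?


Original terms: 34
Expansion terms: 36
Total = 34 + 36 = 70

70


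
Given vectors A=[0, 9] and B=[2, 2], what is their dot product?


Dot product = sum of element-wise products
A[0]*B[0] = 0*2 = 0
A[1]*B[1] = 9*2 = 18
Sum = 0 + 18 = 18

18


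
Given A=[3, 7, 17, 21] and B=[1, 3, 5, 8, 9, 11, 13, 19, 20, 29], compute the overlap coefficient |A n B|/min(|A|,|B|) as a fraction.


A intersect B = [3]
|A intersect B| = 1
min(|A|, |B|) = min(4, 10) = 4
Overlap = 1 / 4 = 1/4

1/4


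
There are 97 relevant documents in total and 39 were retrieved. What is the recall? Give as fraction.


Recall = retrieved_relevant / total_relevant
= 39 / 97
= 39 / (39 + 58)
= 39/97

39/97


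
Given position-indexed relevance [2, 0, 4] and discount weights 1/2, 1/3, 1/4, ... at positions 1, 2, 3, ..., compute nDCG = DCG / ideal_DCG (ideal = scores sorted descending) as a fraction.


Position discount weights w_i = 1/(i+1) for i=1..3:
Weights = [1/2, 1/3, 1/4]
Actual relevance: [2, 0, 4]
DCG = 2/2 + 0/3 + 4/4 = 2
Ideal relevance (sorted desc): [4, 2, 0]
Ideal DCG = 4/2 + 2/3 + 0/4 = 8/3
nDCG = DCG / ideal_DCG = 2 / 8/3 = 3/4

3/4


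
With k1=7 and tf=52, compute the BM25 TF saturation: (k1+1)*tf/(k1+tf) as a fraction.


BM25 TF component = (k1+1)*tf / (k1+tf)
k1 = 7, tf = 52
Numerator = (7+1)*52 = 416
Denominator = 7 + 52 = 59
= 416/59 = 416/59

416/59


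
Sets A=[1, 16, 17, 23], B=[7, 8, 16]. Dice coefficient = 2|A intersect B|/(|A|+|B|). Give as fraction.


A intersect B = [16]
|A intersect B| = 1
|A| = 4, |B| = 3
Dice = 2*1 / (4+3)
= 2 / 7 = 2/7

2/7


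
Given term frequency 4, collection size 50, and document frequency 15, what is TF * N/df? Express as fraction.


TF * (N/df)
= 4 * (50/15)
= 4 * 10/3
= 40/3

40/3


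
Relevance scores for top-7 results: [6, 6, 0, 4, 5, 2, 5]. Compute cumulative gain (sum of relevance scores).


Cumulative Gain = sum of relevance scores
Position 1: rel=6, running sum=6
Position 2: rel=6, running sum=12
Position 3: rel=0, running sum=12
Position 4: rel=4, running sum=16
Position 5: rel=5, running sum=21
Position 6: rel=2, running sum=23
Position 7: rel=5, running sum=28
CG = 28

28


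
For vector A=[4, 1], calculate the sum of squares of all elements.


|A|^2 = sum of squared components
A[0]^2 = 4^2 = 16
A[1]^2 = 1^2 = 1
Sum = 16 + 1 = 17

17


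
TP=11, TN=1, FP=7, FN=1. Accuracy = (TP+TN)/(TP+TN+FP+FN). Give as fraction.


Accuracy = (TP + TN) / (TP + TN + FP + FN)
TP + TN = 11 + 1 = 12
Total = 11 + 1 + 7 + 1 = 20
Accuracy = 12 / 20 = 3/5

3/5


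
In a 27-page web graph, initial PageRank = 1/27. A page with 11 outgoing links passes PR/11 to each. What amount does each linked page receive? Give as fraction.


Initial PR = 1/27 = 1/27
Outlinks = 11
Contribution per link = PR / outlinks
= 1/27 / 11
= 1/297

1/297


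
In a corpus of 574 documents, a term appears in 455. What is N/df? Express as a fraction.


IDF ratio = N / df
= 574 / 455
= 82/65

82/65


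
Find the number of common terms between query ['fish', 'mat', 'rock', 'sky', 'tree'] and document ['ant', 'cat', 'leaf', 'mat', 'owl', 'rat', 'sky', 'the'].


Query terms: ['fish', 'mat', 'rock', 'sky', 'tree']
Document terms: ['ant', 'cat', 'leaf', 'mat', 'owl', 'rat', 'sky', 'the']
Common terms: ['mat', 'sky']
Overlap count = 2

2


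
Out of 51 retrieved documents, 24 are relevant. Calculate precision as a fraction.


Precision = relevant_retrieved / total_retrieved
= 24 / 51
= 24 / (24 + 27)
= 8/17

8/17


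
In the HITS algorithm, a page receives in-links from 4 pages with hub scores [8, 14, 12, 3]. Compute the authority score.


Authority = sum of hub scores of in-linkers
In-link 1: hub score = 8
In-link 2: hub score = 14
In-link 3: hub score = 12
In-link 4: hub score = 3
Authority = 8 + 14 + 12 + 3 = 37

37


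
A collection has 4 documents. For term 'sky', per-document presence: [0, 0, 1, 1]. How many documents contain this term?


Checking each document for 'sky':
Doc 1: absent
Doc 2: absent
Doc 3: present
Doc 4: present
df = sum of presences = 0 + 0 + 1 + 1 = 2

2


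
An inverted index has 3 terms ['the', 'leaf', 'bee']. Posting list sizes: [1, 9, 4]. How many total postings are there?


Summing posting list sizes:
'the': 1 postings
'leaf': 9 postings
'bee': 4 postings
Total = 1 + 9 + 4 = 14

14


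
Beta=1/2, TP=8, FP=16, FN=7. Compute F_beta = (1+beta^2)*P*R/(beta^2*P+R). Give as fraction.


P = TP/(TP+FP) = 8/24 = 1/3
R = TP/(TP+FN) = 8/15 = 8/15
beta^2 = 1/2^2 = 1/4
(1 + beta^2) = 5/4
Numerator = (1+beta^2)*P*R = 2/9
Denominator = beta^2*P + R = 1/12 + 8/15 = 37/60
F_beta = 40/111

40/111


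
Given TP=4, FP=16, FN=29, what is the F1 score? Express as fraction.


F1 = 2 * P * R / (P + R)
P = TP/(TP+FP) = 4/20 = 1/5
R = TP/(TP+FN) = 4/33 = 4/33
2 * P * R = 2 * 1/5 * 4/33 = 8/165
P + R = 1/5 + 4/33 = 53/165
F1 = 8/165 / 53/165 = 8/53

8/53


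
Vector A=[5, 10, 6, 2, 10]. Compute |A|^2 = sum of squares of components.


|A|^2 = sum of squared components
A[0]^2 = 5^2 = 25
A[1]^2 = 10^2 = 100
A[2]^2 = 6^2 = 36
A[3]^2 = 2^2 = 4
A[4]^2 = 10^2 = 100
Sum = 25 + 100 + 36 + 4 + 100 = 265

265


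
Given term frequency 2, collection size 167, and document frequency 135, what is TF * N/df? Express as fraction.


TF * (N/df)
= 2 * (167/135)
= 2 * 167/135
= 334/135

334/135


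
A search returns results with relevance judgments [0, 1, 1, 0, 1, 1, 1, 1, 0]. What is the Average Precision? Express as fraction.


Computing P@k for each relevant position:
Position 1: not relevant
Position 2: relevant, P@2 = 1/2 = 1/2
Position 3: relevant, P@3 = 2/3 = 2/3
Position 4: not relevant
Position 5: relevant, P@5 = 3/5 = 3/5
Position 6: relevant, P@6 = 4/6 = 2/3
Position 7: relevant, P@7 = 5/7 = 5/7
Position 8: relevant, P@8 = 6/8 = 3/4
Position 9: not relevant
Sum of P@k = 1/2 + 2/3 + 3/5 + 2/3 + 5/7 + 3/4 = 1637/420
AP = 1637/420 / 6 = 1637/2520

1637/2520


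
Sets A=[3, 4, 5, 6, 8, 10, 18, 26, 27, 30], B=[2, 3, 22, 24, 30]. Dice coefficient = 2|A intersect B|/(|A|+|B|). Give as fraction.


A intersect B = [3, 30]
|A intersect B| = 2
|A| = 10, |B| = 5
Dice = 2*2 / (10+5)
= 4 / 15 = 4/15

4/15


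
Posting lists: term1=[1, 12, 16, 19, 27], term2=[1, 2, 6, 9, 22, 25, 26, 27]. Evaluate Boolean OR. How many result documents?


Boolean OR: find union of posting lists
term1 docs: [1, 12, 16, 19, 27]
term2 docs: [1, 2, 6, 9, 22, 25, 26, 27]
Union: [1, 2, 6, 9, 12, 16, 19, 22, 25, 26, 27]
|union| = 11

11


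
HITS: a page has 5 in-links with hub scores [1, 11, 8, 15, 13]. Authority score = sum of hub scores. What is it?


Authority = sum of hub scores of in-linkers
In-link 1: hub score = 1
In-link 2: hub score = 11
In-link 3: hub score = 8
In-link 4: hub score = 15
In-link 5: hub score = 13
Authority = 1 + 11 + 8 + 15 + 13 = 48

48


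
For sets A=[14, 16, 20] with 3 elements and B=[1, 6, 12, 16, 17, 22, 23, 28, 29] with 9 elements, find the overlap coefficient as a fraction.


A intersect B = [16]
|A intersect B| = 1
min(|A|, |B|) = min(3, 9) = 3
Overlap = 1 / 3 = 1/3

1/3


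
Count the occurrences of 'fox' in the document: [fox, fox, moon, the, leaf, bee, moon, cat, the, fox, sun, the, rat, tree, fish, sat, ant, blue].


Document has 18 words
Scanning for 'fox':
Found at positions: [0, 1, 9]
Count = 3

3


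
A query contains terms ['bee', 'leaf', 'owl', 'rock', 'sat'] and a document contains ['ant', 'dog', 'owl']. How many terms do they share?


Query terms: ['bee', 'leaf', 'owl', 'rock', 'sat']
Document terms: ['ant', 'dog', 'owl']
Common terms: ['owl']
Overlap count = 1

1


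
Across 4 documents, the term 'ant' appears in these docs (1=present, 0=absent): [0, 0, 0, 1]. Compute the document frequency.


Checking each document for 'ant':
Doc 1: absent
Doc 2: absent
Doc 3: absent
Doc 4: present
df = sum of presences = 0 + 0 + 0 + 1 = 1

1


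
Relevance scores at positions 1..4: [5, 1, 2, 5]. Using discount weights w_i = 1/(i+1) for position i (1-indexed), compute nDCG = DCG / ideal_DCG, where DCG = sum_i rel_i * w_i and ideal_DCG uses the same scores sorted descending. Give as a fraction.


Position discount weights w_i = 1/(i+1) for i=1..4:
Weights = [1/2, 1/3, 1/4, 1/5]
Actual relevance: [5, 1, 2, 5]
DCG = 5/2 + 1/3 + 2/4 + 5/5 = 13/3
Ideal relevance (sorted desc): [5, 5, 2, 1]
Ideal DCG = 5/2 + 5/3 + 2/4 + 1/5 = 73/15
nDCG = DCG / ideal_DCG = 13/3 / 73/15 = 65/73

65/73


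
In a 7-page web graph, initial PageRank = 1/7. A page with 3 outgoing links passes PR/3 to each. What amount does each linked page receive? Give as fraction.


Initial PR = 1/7 = 1/7
Outlinks = 3
Contribution per link = PR / outlinks
= 1/7 / 3
= 1/21

1/21


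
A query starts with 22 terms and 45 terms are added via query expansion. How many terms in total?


Original terms: 22
Expansion terms: 45
Total = 22 + 45 = 67

67


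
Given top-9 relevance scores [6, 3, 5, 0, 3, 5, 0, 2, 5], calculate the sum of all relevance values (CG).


Cumulative Gain = sum of relevance scores
Position 1: rel=6, running sum=6
Position 2: rel=3, running sum=9
Position 3: rel=5, running sum=14
Position 4: rel=0, running sum=14
Position 5: rel=3, running sum=17
Position 6: rel=5, running sum=22
Position 7: rel=0, running sum=22
Position 8: rel=2, running sum=24
Position 9: rel=5, running sum=29
CG = 29

29


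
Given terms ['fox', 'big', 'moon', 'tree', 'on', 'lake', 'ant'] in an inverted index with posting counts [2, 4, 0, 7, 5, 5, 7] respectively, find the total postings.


Summing posting list sizes:
'fox': 2 postings
'big': 4 postings
'moon': 0 postings
'tree': 7 postings
'on': 5 postings
'lake': 5 postings
'ant': 7 postings
Total = 2 + 4 + 0 + 7 + 5 + 5 + 7 = 30

30


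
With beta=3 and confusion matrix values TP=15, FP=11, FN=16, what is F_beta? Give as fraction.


P = TP/(TP+FP) = 15/26 = 15/26
R = TP/(TP+FN) = 15/31 = 15/31
beta^2 = 3^2 = 9
(1 + beta^2) = 10
Numerator = (1+beta^2)*P*R = 1125/403
Denominator = beta^2*P + R = 135/26 + 15/31 = 4575/806
F_beta = 30/61

30/61


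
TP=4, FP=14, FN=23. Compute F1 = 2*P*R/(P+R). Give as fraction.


F1 = 2 * P * R / (P + R)
P = TP/(TP+FP) = 4/18 = 2/9
R = TP/(TP+FN) = 4/27 = 4/27
2 * P * R = 2 * 2/9 * 4/27 = 16/243
P + R = 2/9 + 4/27 = 10/27
F1 = 16/243 / 10/27 = 8/45

8/45


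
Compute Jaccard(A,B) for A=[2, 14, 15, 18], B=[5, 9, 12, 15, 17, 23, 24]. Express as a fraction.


A intersect B = [15]
|A intersect B| = 1
A union B = [2, 5, 9, 12, 14, 15, 17, 18, 23, 24]
|A union B| = 10
Jaccard = 1/10 = 1/10

1/10


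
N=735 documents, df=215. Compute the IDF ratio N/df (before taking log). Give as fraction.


IDF ratio = N / df
= 735 / 215
= 147/43

147/43


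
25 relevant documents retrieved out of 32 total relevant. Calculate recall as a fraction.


Recall = retrieved_relevant / total_relevant
= 25 / 32
= 25 / (25 + 7)
= 25/32

25/32


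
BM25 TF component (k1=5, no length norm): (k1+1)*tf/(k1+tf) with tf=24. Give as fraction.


BM25 TF component = (k1+1)*tf / (k1+tf)
k1 = 5, tf = 24
Numerator = (5+1)*24 = 144
Denominator = 5 + 24 = 29
= 144/29 = 144/29

144/29


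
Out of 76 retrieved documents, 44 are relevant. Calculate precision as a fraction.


Precision = relevant_retrieved / total_retrieved
= 44 / 76
= 44 / (44 + 32)
= 11/19

11/19


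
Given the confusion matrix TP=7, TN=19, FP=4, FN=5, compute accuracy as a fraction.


Accuracy = (TP + TN) / (TP + TN + FP + FN)
TP + TN = 7 + 19 = 26
Total = 7 + 19 + 4 + 5 = 35
Accuracy = 26 / 35 = 26/35

26/35


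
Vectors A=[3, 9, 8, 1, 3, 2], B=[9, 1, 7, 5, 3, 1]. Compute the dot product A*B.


Dot product = sum of element-wise products
A[0]*B[0] = 3*9 = 27
A[1]*B[1] = 9*1 = 9
A[2]*B[2] = 8*7 = 56
A[3]*B[3] = 1*5 = 5
A[4]*B[4] = 3*3 = 9
A[5]*B[5] = 2*1 = 2
Sum = 27 + 9 + 56 + 5 + 9 + 2 = 108

108


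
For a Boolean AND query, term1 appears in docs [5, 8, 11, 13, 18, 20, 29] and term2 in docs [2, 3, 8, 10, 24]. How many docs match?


Boolean AND: find intersection of posting lists
term1 docs: [5, 8, 11, 13, 18, 20, 29]
term2 docs: [2, 3, 8, 10, 24]
Intersection: [8]
|intersection| = 1

1


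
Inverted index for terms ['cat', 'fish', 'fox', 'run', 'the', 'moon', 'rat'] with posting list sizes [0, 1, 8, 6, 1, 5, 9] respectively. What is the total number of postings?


Summing posting list sizes:
'cat': 0 postings
'fish': 1 postings
'fox': 8 postings
'run': 6 postings
'the': 1 postings
'moon': 5 postings
'rat': 9 postings
Total = 0 + 1 + 8 + 6 + 1 + 5 + 9 = 30

30


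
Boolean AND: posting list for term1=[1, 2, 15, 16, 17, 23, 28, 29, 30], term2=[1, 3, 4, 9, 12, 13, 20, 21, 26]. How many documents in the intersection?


Boolean AND: find intersection of posting lists
term1 docs: [1, 2, 15, 16, 17, 23, 28, 29, 30]
term2 docs: [1, 3, 4, 9, 12, 13, 20, 21, 26]
Intersection: [1]
|intersection| = 1

1


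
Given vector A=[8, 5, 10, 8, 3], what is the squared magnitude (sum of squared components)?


|A|^2 = sum of squared components
A[0]^2 = 8^2 = 64
A[1]^2 = 5^2 = 25
A[2]^2 = 10^2 = 100
A[3]^2 = 8^2 = 64
A[4]^2 = 3^2 = 9
Sum = 64 + 25 + 100 + 64 + 9 = 262

262


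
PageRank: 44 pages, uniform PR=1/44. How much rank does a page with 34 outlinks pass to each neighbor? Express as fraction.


Initial PR = 1/44 = 1/44
Outlinks = 34
Contribution per link = PR / outlinks
= 1/44 / 34
= 1/1496

1/1496


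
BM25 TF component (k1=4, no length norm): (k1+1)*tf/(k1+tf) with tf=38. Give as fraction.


BM25 TF component = (k1+1)*tf / (k1+tf)
k1 = 4, tf = 38
Numerator = (4+1)*38 = 190
Denominator = 4 + 38 = 42
= 190/42 = 95/21

95/21


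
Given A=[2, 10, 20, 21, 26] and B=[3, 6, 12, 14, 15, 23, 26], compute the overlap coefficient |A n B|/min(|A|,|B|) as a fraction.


A intersect B = [26]
|A intersect B| = 1
min(|A|, |B|) = min(5, 7) = 5
Overlap = 1 / 5 = 1/5

1/5


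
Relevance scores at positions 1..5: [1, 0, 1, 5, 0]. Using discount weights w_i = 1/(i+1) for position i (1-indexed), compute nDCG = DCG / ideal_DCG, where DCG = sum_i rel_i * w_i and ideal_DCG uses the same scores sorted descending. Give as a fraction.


Position discount weights w_i = 1/(i+1) for i=1..5:
Weights = [1/2, 1/3, 1/4, 1/5, 1/6]
Actual relevance: [1, 0, 1, 5, 0]
DCG = 1/2 + 0/3 + 1/4 + 5/5 + 0/6 = 7/4
Ideal relevance (sorted desc): [5, 1, 1, 0, 0]
Ideal DCG = 5/2 + 1/3 + 1/4 + 0/5 + 0/6 = 37/12
nDCG = DCG / ideal_DCG = 7/4 / 37/12 = 21/37

21/37


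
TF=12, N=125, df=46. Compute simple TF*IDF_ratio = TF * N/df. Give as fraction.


TF * (N/df)
= 12 * (125/46)
= 12 * 125/46
= 750/23

750/23


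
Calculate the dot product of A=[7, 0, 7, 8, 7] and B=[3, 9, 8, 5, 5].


Dot product = sum of element-wise products
A[0]*B[0] = 7*3 = 21
A[1]*B[1] = 0*9 = 0
A[2]*B[2] = 7*8 = 56
A[3]*B[3] = 8*5 = 40
A[4]*B[4] = 7*5 = 35
Sum = 21 + 0 + 56 + 40 + 35 = 152

152


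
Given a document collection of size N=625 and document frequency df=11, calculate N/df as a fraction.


IDF ratio = N / df
= 625 / 11
= 625/11

625/11


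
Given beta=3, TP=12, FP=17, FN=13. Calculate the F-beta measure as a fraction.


P = TP/(TP+FP) = 12/29 = 12/29
R = TP/(TP+FN) = 12/25 = 12/25
beta^2 = 3^2 = 9
(1 + beta^2) = 10
Numerator = (1+beta^2)*P*R = 288/145
Denominator = beta^2*P + R = 108/29 + 12/25 = 3048/725
F_beta = 60/127

60/127


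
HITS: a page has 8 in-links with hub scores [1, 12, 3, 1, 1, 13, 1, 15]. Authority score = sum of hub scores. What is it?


Authority = sum of hub scores of in-linkers
In-link 1: hub score = 1
In-link 2: hub score = 12
In-link 3: hub score = 3
In-link 4: hub score = 1
In-link 5: hub score = 1
In-link 6: hub score = 13
In-link 7: hub score = 1
In-link 8: hub score = 15
Authority = 1 + 12 + 3 + 1 + 1 + 13 + 1 + 15 = 47

47


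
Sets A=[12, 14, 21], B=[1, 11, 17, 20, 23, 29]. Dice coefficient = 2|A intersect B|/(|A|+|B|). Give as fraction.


A intersect B = []
|A intersect B| = 0
|A| = 3, |B| = 6
Dice = 2*0 / (3+6)
= 0 / 9 = 0

0


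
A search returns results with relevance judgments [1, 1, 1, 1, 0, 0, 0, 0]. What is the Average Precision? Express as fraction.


Computing P@k for each relevant position:
Position 1: relevant, P@1 = 1/1 = 1
Position 2: relevant, P@2 = 2/2 = 1
Position 3: relevant, P@3 = 3/3 = 1
Position 4: relevant, P@4 = 4/4 = 1
Position 5: not relevant
Position 6: not relevant
Position 7: not relevant
Position 8: not relevant
Sum of P@k = 1 + 1 + 1 + 1 = 4
AP = 4 / 4 = 1

1
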